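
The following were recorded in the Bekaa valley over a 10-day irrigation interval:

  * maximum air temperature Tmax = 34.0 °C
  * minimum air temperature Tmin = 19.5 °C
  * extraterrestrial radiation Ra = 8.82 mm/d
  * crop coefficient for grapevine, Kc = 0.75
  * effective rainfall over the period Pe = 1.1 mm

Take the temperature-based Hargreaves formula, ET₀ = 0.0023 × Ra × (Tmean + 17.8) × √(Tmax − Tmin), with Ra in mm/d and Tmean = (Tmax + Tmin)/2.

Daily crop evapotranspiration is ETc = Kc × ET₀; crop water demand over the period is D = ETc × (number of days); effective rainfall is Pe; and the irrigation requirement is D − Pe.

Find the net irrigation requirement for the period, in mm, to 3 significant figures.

Tmean = (34.0 + 19.5)/2 = 26.75 °C
ET₀ = 0.0023 × 8.82 × (26.75 + 17.8) × √14.5 = 0.0023 × 8.82 × 44.55 × 3.8079 = 3.4414 mm/d
ETc = Kc × ET₀ = 0.75 × 3.4414 = 2.5811 mm/d
Crop demand D = ETc × 10 d = 2.5811 × 10 = 25.811 mm
D − Pe = 25.811 − 1.1 = 24.711 mm

24.7 mm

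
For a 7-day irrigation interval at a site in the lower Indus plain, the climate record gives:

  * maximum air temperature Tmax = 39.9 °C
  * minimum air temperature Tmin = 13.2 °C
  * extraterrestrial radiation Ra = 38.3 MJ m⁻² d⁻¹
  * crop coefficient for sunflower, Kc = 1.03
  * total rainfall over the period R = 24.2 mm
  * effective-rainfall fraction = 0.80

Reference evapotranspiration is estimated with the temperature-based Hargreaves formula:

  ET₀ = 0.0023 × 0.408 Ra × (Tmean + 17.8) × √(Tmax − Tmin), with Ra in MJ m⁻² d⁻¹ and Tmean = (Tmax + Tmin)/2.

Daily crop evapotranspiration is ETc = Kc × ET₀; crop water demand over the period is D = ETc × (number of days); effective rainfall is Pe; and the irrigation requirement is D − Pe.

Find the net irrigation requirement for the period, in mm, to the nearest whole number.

40 mm

Tmean = (39.9 + 13.2)/2 = 26.55 °C
0.408 Ra = 0.408 × 38.3 = 15.6264 mm/d equivalent
ET₀ = 0.0023 × 15.6264 × (26.55 + 17.8) × √26.7 = 0.0023 × 15.6264 × 44.35 × 5.1672 = 8.2364 mm/d
ETc = Kc × ET₀ = 1.03 × 8.2364 = 8.4835 mm/d
Crop demand D = ETc × 7 d = 8.4835 × 7 = 59.385 mm
Pe = 0.80 × 24.2 = 19.360 mm
D − Pe = 59.385 − 19.360 = 40.025 mm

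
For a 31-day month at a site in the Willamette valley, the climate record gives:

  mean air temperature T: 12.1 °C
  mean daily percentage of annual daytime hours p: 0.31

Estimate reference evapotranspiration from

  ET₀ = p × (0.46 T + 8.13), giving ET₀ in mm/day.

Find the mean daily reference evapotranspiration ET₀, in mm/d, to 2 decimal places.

ET₀ = 0.31 × (0.46 × 12.1 + 8.13) = 0.31 × 13.696 = 4.2458 mm/d

4.25 mm/d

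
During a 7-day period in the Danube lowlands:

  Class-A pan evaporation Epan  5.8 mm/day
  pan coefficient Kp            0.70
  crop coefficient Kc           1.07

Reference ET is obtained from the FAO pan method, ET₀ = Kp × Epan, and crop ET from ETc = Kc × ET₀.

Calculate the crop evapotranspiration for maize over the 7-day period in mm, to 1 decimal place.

ET₀ = 0.70 × 5.8 = 4.0600 mm/d
ETc = Kc × ET₀ = 1.07 × 4.0600 = 4.3442 mm/d
Over 7 days: 4.3442 × 7 = 30.409 mm

30.4 mm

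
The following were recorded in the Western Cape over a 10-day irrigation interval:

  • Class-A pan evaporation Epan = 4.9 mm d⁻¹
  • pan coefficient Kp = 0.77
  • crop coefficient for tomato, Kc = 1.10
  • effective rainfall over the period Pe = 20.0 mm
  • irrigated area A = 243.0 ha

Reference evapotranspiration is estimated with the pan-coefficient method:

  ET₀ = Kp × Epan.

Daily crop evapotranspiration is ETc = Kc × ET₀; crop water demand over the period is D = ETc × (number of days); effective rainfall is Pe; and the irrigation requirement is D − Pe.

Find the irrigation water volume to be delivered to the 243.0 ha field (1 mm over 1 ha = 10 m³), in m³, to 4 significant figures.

ET₀ = 0.77 × 4.9 = 3.7730 mm/d
ETc = Kc × ET₀ = 1.10 × 3.7730 = 4.1503 mm/d
Crop demand D = ETc × 10 d = 4.1503 × 10 = 41.503 mm
D − Pe = 41.503 − 20.0 = 21.503 mm
Volume = 21.503 mm × 243.0 ha × 10 = 52252.3 m³

52250 m³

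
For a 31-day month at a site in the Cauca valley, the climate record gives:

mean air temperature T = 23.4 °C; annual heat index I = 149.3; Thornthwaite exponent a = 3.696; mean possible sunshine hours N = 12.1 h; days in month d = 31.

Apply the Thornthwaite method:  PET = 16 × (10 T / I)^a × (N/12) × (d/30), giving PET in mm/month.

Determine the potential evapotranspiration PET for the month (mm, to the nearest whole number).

88 mm

10T/I = 10 × 23.4 / 149.3 = 1.5673
(10T/I)^a = 1.5673^3.696 = 5.2636
Uncorrected PET = 16 × 5.2636 = 84.218 mm
Correction = (N/12)(d/30) = (12.1/12)(31/30) = 1.0419
PET = 84.218 × 1.0419 = 87.747 mm/month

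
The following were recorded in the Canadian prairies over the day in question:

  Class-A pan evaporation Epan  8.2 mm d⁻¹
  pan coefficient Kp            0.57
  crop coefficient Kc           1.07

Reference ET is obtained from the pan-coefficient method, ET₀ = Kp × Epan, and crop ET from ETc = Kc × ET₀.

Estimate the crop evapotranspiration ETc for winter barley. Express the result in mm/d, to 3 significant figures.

5.00 mm/d

ET₀ = 0.57 × 8.2 = 4.6740 mm/d
ETc = Kc × ET₀ = 1.07 × 4.6740 = 5.0012 mm/d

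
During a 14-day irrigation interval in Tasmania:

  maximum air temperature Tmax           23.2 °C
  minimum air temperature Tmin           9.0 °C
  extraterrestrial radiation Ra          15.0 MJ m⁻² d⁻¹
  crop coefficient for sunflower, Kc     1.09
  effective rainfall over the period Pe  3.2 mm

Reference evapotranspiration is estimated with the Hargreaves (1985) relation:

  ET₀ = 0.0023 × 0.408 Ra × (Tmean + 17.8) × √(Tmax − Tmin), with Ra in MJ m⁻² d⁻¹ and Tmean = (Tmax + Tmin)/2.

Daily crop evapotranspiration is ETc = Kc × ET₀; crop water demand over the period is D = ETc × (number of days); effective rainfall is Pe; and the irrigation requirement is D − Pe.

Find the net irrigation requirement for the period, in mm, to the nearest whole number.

Tmean = (23.2 + 9.0)/2 = 16.10 °C
0.408 Ra = 0.408 × 15.0 = 6.1200 mm/d equivalent
ET₀ = 0.0023 × 6.1200 × (16.10 + 17.8) × √14.2 = 0.0023 × 6.1200 × 33.90 × 3.7683 = 1.7981 mm/d
ETc = Kc × ET₀ = 1.09 × 1.7981 = 1.9599 mm/d
Crop demand D = ETc × 14 d = 1.9599 × 14 = 27.439 mm
D − Pe = 27.439 − 3.2 = 24.239 mm

24 mm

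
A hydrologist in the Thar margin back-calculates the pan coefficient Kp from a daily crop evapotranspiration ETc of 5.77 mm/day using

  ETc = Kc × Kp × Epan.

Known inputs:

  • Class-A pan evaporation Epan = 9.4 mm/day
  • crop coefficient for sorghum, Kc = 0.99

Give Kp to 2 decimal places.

0.62

ETc = Kc × Kp × Epan  ⇒  Kp = ETc / (Kc × Epan)
Kp = 5.77 / (0.99 × 9.4) = 5.77 / 9.306 = 0.6200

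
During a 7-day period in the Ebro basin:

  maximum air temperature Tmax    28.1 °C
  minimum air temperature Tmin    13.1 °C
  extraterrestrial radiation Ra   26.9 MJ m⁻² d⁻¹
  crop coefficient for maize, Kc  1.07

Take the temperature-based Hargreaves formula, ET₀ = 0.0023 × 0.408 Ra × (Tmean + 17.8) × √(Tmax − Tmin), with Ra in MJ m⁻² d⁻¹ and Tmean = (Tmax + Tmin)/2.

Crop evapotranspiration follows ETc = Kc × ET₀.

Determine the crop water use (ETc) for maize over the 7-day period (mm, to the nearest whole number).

Tmean = (28.1 + 13.1)/2 = 20.60 °C
0.408 Ra = 0.408 × 26.9 = 10.9752 mm/d equivalent
ET₀ = 0.0023 × 10.9752 × (20.60 + 17.8) × √15.0 = 0.0023 × 10.9752 × 38.40 × 3.8730 = 3.7542 mm/d
ETc = Kc × ET₀ = 1.07 × 3.7542 = 4.0170 mm/d
Over 7 days: 4.0170 × 7 = 28.119 mm

28 mm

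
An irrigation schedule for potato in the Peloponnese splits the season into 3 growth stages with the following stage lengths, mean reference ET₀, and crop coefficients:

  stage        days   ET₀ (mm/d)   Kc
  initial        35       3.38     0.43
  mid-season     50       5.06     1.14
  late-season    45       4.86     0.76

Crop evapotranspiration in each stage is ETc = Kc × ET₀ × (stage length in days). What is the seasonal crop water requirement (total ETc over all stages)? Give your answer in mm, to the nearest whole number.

506 mm

initial: 0.43 × 3.38 × 35 = 50.87 mm
mid-season: 1.14 × 5.06 × 50 = 288.42 mm
late-season: 0.76 × 4.86 × 45 = 166.21 mm
Seasonal total = 505.50 mm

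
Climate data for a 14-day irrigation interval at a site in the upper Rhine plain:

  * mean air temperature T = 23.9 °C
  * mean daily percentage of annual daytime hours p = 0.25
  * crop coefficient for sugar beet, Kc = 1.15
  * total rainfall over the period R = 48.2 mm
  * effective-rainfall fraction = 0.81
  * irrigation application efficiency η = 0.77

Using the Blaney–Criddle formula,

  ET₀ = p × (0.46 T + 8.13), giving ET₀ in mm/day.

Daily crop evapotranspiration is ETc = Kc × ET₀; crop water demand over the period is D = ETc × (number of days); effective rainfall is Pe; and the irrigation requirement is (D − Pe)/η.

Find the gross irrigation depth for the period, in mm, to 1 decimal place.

ET₀ = 0.25 × (0.46 × 23.9 + 8.13) = 0.25 × 19.124 = 4.7810 mm/d
ETc = Kc × ET₀ = 1.15 × 4.7810 = 5.4982 mm/d
Crop demand D = ETc × 14 d = 5.4982 × 14 = 76.975 mm
Pe = 0.81 × 48.2 = 39.042 mm
D − Pe = 76.975 − 39.042 = 37.933 mm
Gross irrigation = 37.933 / 0.77 = 49.264 mm

49.3 mm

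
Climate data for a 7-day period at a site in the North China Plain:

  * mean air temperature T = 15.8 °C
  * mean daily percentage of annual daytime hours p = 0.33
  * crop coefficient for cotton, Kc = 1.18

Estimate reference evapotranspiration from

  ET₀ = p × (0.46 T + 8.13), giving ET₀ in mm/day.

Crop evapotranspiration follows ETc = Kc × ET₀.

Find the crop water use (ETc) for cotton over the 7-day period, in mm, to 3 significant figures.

ET₀ = 0.33 × (0.46 × 15.8 + 8.13) = 0.33 × 15.398 = 5.0813 mm/d
ETc = Kc × ET₀ = 1.18 × 5.0813 = 5.9959 mm/d
Over 7 days: 5.9959 × 7 = 41.971 mm

42.0 mm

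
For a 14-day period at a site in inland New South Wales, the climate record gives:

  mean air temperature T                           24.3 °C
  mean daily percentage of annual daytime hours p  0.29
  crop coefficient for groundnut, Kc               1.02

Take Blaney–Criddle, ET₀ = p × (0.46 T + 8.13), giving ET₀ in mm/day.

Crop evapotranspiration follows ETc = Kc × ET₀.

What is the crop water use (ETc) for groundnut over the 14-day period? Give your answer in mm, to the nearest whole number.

ET₀ = 0.29 × (0.46 × 24.3 + 8.13) = 0.29 × 19.308 = 5.5993 mm/d
ETc = Kc × ET₀ = 1.02 × 5.5993 = 5.7113 mm/d
Over 14 days: 5.7113 × 14 = 79.958 mm

80 mm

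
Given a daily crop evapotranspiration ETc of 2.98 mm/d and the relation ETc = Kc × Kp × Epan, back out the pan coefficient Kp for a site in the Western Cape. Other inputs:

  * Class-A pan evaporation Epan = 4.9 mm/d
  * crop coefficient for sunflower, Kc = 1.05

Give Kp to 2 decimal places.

ETc = Kc × Kp × Epan  ⇒  Kp = ETc / (Kc × Epan)
Kp = 2.98 / (1.05 × 4.9) = 2.98 / 5.145 = 0.5792

0.58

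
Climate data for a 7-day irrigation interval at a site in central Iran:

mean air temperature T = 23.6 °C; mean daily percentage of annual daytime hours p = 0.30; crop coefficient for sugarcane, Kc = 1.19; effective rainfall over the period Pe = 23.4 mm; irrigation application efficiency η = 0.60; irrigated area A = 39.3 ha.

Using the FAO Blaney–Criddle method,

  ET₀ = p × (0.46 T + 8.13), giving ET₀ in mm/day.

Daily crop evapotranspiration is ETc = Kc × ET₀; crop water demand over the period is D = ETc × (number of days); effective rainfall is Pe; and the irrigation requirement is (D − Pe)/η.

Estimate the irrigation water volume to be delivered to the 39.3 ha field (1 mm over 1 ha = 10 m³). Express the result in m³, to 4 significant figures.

15750 m³

ET₀ = 0.30 × (0.46 × 23.6 + 8.13) = 0.30 × 18.986 = 5.6958 mm/d
ETc = Kc × ET₀ = 1.19 × 5.6958 = 6.7780 mm/d
Crop demand D = ETc × 7 d = 6.7780 × 7 = 47.446 mm
D − Pe = 47.446 − 23.4 = 24.046 mm
Gross irrigation = 24.046 / 0.60 = 40.077 mm
Volume = 40.077 mm × 39.3 ha × 10 = 15750.3 m³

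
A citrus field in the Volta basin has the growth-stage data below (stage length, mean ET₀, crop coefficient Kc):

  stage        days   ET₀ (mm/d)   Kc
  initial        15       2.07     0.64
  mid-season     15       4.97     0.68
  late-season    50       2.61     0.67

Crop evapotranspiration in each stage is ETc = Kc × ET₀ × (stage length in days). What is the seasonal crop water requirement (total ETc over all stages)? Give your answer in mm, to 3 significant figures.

initial: 0.64 × 2.07 × 15 = 19.87 mm
mid-season: 0.68 × 4.97 × 15 = 50.69 mm
late-season: 0.67 × 2.61 × 50 = 87.44 mm
Seasonal total = 158.00 mm

158 mm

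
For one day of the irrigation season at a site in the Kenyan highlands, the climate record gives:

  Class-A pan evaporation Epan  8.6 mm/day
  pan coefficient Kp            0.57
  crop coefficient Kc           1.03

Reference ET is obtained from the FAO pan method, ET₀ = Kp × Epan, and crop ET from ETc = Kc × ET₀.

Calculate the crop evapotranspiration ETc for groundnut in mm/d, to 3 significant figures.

ET₀ = 0.57 × 8.6 = 4.9020 mm/d
ETc = Kc × ET₀ = 1.03 × 4.9020 = 5.0491 mm/d

5.05 mm/d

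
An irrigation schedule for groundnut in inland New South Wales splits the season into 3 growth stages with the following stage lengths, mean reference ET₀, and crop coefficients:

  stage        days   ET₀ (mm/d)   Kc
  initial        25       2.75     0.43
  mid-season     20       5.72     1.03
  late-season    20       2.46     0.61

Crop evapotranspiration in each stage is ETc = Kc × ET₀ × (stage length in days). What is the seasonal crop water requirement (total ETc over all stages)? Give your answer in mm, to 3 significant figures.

initial: 0.43 × 2.75 × 25 = 29.56 mm
mid-season: 1.03 × 5.72 × 20 = 117.83 mm
late-season: 0.61 × 2.46 × 20 = 30.01 mm
Seasonal total = 177.40 mm

177 mm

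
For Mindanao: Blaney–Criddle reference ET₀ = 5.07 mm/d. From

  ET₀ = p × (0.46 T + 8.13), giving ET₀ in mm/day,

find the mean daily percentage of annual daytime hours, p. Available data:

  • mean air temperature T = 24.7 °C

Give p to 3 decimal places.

p = ET₀ / (0.46 T + 8.13) = 5.07 / (0.46 × 24.7 + 8.13) = 5.07 / 19.492 = 0.2601

0.260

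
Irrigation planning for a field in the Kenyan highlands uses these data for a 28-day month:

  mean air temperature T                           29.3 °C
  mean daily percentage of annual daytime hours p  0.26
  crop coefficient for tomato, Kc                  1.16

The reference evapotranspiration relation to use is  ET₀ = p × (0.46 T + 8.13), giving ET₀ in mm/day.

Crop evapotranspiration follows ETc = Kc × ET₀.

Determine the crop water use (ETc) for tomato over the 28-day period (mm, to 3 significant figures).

ET₀ = 0.26 × (0.46 × 29.3 + 8.13) = 0.26 × 21.608 = 5.6181 mm/d
ETc = Kc × ET₀ = 1.16 × 5.6181 = 6.5170 mm/d
Over 28 days: 6.5170 × 28 = 182.476 mm

182 mm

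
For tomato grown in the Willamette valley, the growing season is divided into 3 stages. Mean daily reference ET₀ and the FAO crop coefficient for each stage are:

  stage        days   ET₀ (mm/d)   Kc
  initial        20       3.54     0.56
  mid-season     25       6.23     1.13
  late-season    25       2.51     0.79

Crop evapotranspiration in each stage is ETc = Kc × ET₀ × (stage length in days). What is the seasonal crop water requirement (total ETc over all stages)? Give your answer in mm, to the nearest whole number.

initial: 0.56 × 3.54 × 20 = 39.65 mm
mid-season: 1.13 × 6.23 × 25 = 176.00 mm
late-season: 0.79 × 2.51 × 25 = 49.57 mm
Seasonal total = 265.22 mm

265 mm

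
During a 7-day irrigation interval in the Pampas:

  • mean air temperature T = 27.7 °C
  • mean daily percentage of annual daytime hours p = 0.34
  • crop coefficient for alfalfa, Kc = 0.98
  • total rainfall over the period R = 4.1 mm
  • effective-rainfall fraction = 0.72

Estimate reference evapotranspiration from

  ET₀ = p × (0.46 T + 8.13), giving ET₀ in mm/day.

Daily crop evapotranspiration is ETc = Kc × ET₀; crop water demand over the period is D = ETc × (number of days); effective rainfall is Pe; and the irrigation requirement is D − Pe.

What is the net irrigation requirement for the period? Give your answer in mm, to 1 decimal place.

ET₀ = 0.34 × (0.46 × 27.7 + 8.13) = 0.34 × 20.872 = 7.0965 mm/d
ETc = Kc × ET₀ = 0.98 × 7.0965 = 6.9546 mm/d
Crop demand D = ETc × 7 d = 6.9546 × 7 = 48.682 mm
Pe = 0.72 × 4.1 = 2.952 mm
D − Pe = 48.682 − 2.952 = 45.730 mm

45.7 mm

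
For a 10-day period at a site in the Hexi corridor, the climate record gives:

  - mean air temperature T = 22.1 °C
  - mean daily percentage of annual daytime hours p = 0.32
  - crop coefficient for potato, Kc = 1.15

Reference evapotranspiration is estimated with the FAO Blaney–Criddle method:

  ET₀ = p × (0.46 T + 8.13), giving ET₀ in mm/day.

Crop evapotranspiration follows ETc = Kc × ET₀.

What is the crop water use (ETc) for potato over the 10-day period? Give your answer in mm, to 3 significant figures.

ET₀ = 0.32 × (0.46 × 22.1 + 8.13) = 0.32 × 18.296 = 5.8547 mm/d
ETc = Kc × ET₀ = 1.15 × 5.8547 = 6.7329 mm/d
Over 10 days: 6.7329 × 10 = 67.329 mm

67.3 mm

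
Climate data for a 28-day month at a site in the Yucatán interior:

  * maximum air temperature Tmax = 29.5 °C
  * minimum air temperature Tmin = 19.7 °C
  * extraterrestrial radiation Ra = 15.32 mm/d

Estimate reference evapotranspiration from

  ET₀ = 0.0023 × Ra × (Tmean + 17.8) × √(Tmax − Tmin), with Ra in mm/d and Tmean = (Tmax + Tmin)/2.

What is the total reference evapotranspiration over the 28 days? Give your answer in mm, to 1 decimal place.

131.0 mm

Tmean = (29.5 + 19.7)/2 = 24.60 °C
ET₀ = 0.0023 × 15.32 × (24.60 + 17.8) × √9.8 = 0.0023 × 15.32 × 42.40 × 3.1305 = 4.6770 mm/d
Over 28 days: 4.6770 × 28 = 130.956 mm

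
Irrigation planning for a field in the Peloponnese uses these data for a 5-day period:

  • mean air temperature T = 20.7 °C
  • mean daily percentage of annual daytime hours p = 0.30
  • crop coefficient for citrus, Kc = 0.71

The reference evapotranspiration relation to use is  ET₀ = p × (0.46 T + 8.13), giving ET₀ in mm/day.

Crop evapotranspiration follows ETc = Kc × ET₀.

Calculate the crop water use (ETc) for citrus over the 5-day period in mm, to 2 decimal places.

18.80 mm

ET₀ = 0.30 × (0.46 × 20.7 + 8.13) = 0.30 × 17.652 = 5.2956 mm/d
ETc = Kc × ET₀ = 0.71 × 5.2956 = 3.7599 mm/d
Over 5 days: 3.7599 × 5 = 18.800 mm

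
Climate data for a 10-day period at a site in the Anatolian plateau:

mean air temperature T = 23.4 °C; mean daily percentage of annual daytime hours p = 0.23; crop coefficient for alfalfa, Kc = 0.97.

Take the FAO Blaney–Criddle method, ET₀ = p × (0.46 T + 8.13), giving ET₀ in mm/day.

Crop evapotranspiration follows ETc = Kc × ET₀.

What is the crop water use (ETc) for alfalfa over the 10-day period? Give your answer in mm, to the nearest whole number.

42 mm

ET₀ = 0.23 × (0.46 × 23.4 + 8.13) = 0.23 × 18.894 = 4.3456 mm/d
ETc = Kc × ET₀ = 0.97 × 4.3456 = 4.2152 mm/d
Over 10 days: 4.2152 × 10 = 42.152 mm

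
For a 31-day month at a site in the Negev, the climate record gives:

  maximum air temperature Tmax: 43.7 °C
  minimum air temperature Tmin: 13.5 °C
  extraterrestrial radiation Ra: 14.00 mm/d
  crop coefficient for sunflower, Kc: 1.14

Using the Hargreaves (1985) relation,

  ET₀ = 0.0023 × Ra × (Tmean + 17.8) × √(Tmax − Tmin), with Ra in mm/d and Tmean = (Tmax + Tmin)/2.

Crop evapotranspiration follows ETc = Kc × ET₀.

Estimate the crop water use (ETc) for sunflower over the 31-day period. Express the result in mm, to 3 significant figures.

290 mm

Tmean = (43.7 + 13.5)/2 = 28.60 °C
ET₀ = 0.0023 × 14.00 × (28.60 + 17.8) × √30.2 = 0.0023 × 14.00 × 46.40 × 5.4955 = 8.2107 mm/d
ETc = Kc × ET₀ = 1.14 × 8.2107 = 9.3602 mm/d
Over 31 days: 9.3602 × 31 = 290.166 mm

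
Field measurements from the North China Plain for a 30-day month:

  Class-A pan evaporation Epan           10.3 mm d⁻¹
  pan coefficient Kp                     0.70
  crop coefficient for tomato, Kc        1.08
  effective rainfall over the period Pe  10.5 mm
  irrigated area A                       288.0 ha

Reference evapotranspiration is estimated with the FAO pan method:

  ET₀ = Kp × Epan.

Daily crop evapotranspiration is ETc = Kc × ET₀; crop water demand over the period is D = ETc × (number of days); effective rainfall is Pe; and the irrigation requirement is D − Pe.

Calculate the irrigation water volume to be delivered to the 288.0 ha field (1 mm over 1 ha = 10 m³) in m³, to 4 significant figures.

642500 m³

ET₀ = 0.70 × 10.3 = 7.2100 mm/d
ETc = Kc × ET₀ = 1.08 × 7.2100 = 7.7868 mm/d
Crop demand D = ETc × 30 d = 7.7868 × 30 = 233.604 mm
D − Pe = 233.604 − 10.5 = 223.104 mm
Volume = 223.104 mm × 288.0 ha × 10 = 642539.5 m³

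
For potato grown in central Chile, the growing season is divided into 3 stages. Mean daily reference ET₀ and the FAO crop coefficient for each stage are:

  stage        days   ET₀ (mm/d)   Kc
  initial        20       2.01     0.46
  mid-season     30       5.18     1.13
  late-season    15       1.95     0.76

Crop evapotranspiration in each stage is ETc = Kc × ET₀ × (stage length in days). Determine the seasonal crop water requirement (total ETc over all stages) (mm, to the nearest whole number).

216 mm

initial: 0.46 × 2.01 × 20 = 18.49 mm
mid-season: 1.13 × 5.18 × 30 = 175.60 mm
late-season: 0.76 × 1.95 × 15 = 22.23 mm
Seasonal total = 216.32 mm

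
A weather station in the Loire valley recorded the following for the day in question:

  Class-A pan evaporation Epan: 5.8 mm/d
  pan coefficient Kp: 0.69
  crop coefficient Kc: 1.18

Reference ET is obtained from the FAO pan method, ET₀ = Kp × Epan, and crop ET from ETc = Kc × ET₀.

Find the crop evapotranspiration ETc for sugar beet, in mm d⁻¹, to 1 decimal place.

ET₀ = 0.69 × 5.8 = 4.0020 mm/d
ETc = Kc × ET₀ = 1.18 × 4.0020 = 4.7224 mm/d

4.7 mm d⁻¹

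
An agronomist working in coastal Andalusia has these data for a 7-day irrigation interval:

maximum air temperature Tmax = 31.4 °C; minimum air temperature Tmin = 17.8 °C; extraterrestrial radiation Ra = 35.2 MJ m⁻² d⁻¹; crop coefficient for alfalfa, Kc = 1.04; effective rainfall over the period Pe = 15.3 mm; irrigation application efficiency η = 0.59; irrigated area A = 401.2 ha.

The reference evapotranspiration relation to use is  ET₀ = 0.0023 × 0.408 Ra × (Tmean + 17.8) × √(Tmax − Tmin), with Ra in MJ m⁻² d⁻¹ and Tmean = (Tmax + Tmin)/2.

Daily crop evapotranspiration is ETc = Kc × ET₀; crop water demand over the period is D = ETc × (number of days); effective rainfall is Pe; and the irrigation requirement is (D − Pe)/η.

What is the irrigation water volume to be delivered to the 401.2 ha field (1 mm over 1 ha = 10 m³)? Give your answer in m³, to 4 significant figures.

Tmean = (31.4 + 17.8)/2 = 24.60 °C
0.408 Ra = 0.408 × 35.2 = 14.3616 mm/d equivalent
ET₀ = 0.0023 × 14.3616 × (24.60 + 17.8) × √13.6 = 0.0023 × 14.3616 × 42.40 × 3.6878 = 5.1649 mm/d
ETc = Kc × ET₀ = 1.04 × 5.1649 = 5.3715 mm/d
Crop demand D = ETc × 7 d = 5.3715 × 7 = 37.601 mm
D − Pe = 37.601 − 15.3 = 22.301 mm
Gross irrigation = 22.301 / 0.59 = 37.798 mm
Volume = 37.798 mm × 401.2 ha × 10 = 151645.6 m³

151600 m³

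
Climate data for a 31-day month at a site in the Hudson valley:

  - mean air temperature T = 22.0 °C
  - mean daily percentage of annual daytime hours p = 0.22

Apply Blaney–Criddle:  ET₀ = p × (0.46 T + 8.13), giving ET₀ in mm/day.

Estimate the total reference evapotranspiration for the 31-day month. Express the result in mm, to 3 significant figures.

ET₀ = 0.22 × (0.46 × 22.0 + 8.13) = 0.22 × 18.250 = 4.0150 mm/d
Monthly total = 4.0150 × 31 = 124.465 mm

124 mm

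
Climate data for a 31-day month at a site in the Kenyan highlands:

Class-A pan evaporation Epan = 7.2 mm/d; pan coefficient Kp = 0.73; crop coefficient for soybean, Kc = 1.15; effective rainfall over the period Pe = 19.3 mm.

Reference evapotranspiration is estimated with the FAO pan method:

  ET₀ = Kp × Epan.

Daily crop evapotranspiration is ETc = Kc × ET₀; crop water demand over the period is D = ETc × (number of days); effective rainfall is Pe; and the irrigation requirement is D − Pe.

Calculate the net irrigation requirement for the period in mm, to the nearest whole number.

168 mm

ET₀ = 0.73 × 7.2 = 5.2560 mm/d
ETc = Kc × ET₀ = 1.15 × 5.2560 = 6.0444 mm/d
Crop demand D = ETc × 31 d = 6.0444 × 31 = 187.376 mm
D − Pe = 187.376 − 19.3 = 168.076 mm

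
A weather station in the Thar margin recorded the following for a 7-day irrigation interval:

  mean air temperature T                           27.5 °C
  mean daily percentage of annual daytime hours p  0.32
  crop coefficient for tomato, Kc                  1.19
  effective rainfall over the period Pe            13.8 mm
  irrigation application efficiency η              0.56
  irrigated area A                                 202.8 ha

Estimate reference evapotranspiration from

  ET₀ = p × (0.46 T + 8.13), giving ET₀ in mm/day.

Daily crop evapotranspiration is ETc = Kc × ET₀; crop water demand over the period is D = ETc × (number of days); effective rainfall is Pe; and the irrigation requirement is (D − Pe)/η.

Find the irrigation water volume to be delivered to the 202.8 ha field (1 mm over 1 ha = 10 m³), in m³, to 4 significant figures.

ET₀ = 0.32 × (0.46 × 27.5 + 8.13) = 0.32 × 20.780 = 6.6496 mm/d
ETc = Kc × ET₀ = 1.19 × 6.6496 = 7.9130 mm/d
Crop demand D = ETc × 7 d = 7.9130 × 7 = 55.391 mm
D − Pe = 55.391 − 13.8 = 41.591 mm
Gross irrigation = 41.591 / 0.56 = 74.270 mm
Volume = 74.270 mm × 202.8 ha × 10 = 150619.6 m³

150600 m³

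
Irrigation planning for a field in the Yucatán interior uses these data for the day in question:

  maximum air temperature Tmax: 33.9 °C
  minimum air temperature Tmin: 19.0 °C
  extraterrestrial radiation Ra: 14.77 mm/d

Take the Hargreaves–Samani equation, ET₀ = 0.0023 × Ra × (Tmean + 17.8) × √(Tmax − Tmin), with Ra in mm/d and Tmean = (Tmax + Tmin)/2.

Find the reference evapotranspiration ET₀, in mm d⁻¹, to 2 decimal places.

5.80 mm d⁻¹

Tmean = (33.9 + 19.0)/2 = 26.45 °C
ET₀ = 0.0023 × 14.77 × (26.45 + 17.8) × √14.9 = 0.0023 × 14.77 × 44.25 × 3.8601 = 5.8026 mm/d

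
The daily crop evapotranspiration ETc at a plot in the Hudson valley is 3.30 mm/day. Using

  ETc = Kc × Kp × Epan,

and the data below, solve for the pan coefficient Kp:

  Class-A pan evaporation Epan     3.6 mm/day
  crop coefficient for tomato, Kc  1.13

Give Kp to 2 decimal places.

ETc = Kc × Kp × Epan  ⇒  Kp = ETc / (Kc × Epan)
Kp = 3.30 / (1.13 × 3.6) = 3.30 / 4.068 = 0.8112

0.81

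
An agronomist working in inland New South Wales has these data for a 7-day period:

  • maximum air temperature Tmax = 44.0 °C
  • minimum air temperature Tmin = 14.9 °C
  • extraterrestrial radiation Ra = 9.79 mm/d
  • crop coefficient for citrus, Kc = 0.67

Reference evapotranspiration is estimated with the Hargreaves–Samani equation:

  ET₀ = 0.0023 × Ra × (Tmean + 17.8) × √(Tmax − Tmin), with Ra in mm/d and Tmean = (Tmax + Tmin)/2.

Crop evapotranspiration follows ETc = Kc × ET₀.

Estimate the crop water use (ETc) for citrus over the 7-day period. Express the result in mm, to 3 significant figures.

Tmean = (44.0 + 14.9)/2 = 29.45 °C
ET₀ = 0.0023 × 9.79 × (29.45 + 17.8) × √29.1 = 0.0023 × 9.79 × 47.25 × 5.3944 = 5.7393 mm/d
ETc = Kc × ET₀ = 0.67 × 5.7393 = 3.8453 mm/d
Over 7 days: 3.8453 × 7 = 26.917 mm

26.9 mm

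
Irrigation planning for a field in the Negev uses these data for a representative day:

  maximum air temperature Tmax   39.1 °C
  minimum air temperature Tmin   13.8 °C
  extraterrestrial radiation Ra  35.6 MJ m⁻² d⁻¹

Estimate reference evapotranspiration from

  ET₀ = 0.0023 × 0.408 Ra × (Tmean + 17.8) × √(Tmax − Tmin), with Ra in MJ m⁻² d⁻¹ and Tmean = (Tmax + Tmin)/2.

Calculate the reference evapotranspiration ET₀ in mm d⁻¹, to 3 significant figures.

Tmean = (39.1 + 13.8)/2 = 26.45 °C
0.408 Ra = 0.408 × 35.6 = 14.5248 mm/d equivalent
ET₀ = 0.0023 × 14.5248 × (26.45 + 17.8) × √25.3 = 0.0023 × 14.5248 × 44.25 × 5.0299 = 7.4355 mm/d

7.44 mm d⁻¹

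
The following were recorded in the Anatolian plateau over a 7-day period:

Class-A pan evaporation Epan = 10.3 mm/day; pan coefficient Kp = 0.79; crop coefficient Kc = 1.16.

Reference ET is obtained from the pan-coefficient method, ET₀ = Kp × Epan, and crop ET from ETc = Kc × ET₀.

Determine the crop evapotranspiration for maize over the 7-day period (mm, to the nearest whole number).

ET₀ = 0.79 × 10.3 = 8.1370 mm/d
ETc = Kc × ET₀ = 1.16 × 8.1370 = 9.4389 mm/d
Over 7 days: 9.4389 × 7 = 66.072 mm

66 mm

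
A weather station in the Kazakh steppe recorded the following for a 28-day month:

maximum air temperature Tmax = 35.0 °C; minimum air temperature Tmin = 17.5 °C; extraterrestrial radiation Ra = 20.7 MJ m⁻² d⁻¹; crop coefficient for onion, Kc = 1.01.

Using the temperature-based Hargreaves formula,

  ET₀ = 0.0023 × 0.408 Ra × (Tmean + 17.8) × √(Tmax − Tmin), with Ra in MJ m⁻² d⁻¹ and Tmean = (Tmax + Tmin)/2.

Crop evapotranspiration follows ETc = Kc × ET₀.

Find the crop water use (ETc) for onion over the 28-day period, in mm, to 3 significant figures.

Tmean = (35.0 + 17.5)/2 = 26.25 °C
0.408 Ra = 0.408 × 20.7 = 8.4456 mm/d equivalent
ET₀ = 0.0023 × 8.4456 × (26.25 + 17.8) × √17.5 = 0.0023 × 8.4456 × 44.05 × 4.1833 = 3.5795 mm/d
ETc = Kc × ET₀ = 1.01 × 3.5795 = 3.6153 mm/d
Over 28 days: 3.6153 × 28 = 101.228 mm

101 mm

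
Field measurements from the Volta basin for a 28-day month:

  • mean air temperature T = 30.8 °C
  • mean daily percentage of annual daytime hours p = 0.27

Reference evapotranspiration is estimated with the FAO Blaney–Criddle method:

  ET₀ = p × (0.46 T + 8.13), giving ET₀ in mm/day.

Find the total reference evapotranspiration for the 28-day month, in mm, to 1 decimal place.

168.6 mm

ET₀ = 0.27 × (0.46 × 30.8 + 8.13) = 0.27 × 22.298 = 6.0205 mm/d
Monthly total = 6.0205 × 28 = 168.574 mm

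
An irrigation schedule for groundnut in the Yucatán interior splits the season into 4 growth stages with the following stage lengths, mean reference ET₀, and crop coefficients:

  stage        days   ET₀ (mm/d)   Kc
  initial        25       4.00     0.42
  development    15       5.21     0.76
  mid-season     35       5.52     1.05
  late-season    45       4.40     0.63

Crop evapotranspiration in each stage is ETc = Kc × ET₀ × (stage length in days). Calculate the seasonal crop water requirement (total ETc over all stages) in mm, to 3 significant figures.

429 mm

initial: 0.42 × 4.00 × 25 = 42.00 mm
development: 0.76 × 5.21 × 15 = 59.39 mm
mid-season: 1.05 × 5.52 × 35 = 202.86 mm
late-season: 0.63 × 4.40 × 45 = 124.74 mm
Seasonal total = 428.99 mm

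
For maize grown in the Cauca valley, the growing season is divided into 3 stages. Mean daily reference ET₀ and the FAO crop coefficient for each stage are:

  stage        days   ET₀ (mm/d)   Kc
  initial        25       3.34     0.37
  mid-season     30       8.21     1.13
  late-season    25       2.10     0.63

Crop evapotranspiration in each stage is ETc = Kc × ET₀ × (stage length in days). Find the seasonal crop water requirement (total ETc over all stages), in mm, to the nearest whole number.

initial: 0.37 × 3.34 × 25 = 30.90 mm
mid-season: 1.13 × 8.21 × 30 = 278.32 mm
late-season: 0.63 × 2.10 × 25 = 33.08 mm
Seasonal total = 342.30 mm

342 mm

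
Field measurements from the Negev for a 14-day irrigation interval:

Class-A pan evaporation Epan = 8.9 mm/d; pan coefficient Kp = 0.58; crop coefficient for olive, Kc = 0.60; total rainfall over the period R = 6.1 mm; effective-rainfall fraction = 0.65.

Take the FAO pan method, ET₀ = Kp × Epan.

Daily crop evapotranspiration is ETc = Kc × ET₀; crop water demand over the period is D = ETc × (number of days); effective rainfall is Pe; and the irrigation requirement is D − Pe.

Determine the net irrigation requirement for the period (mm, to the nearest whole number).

39 mm

ET₀ = 0.58 × 8.9 = 5.1620 mm/d
ETc = Kc × ET₀ = 0.60 × 5.1620 = 3.0972 mm/d
Crop demand D = ETc × 14 d = 3.0972 × 14 = 43.361 mm
Pe = 0.65 × 6.1 = 3.965 mm
D − Pe = 43.361 − 3.965 = 39.396 mm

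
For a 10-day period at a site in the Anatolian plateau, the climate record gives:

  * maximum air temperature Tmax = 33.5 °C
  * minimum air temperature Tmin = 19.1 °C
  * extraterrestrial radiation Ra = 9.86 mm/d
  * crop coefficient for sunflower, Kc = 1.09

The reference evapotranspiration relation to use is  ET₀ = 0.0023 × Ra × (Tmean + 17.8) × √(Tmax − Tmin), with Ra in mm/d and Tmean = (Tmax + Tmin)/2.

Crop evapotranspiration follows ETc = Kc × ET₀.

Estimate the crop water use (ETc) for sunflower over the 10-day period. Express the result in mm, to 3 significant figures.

Tmean = (33.5 + 19.1)/2 = 26.30 °C
ET₀ = 0.0023 × 9.86 × (26.30 + 17.8) × √14.4 = 0.0023 × 9.86 × 44.10 × 3.7947 = 3.7951 mm/d
ETc = Kc × ET₀ = 1.09 × 3.7951 = 4.1367 mm/d
Over 10 days: 4.1367 × 10 = 41.367 mm

41.4 mm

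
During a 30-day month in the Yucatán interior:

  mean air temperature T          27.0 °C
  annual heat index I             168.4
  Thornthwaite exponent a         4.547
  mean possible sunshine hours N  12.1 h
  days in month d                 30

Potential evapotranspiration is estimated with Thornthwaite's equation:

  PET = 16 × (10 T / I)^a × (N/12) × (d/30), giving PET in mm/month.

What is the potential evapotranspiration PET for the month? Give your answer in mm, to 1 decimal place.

10T/I = 10 × 27.0 / 168.4 = 1.6033
(10T/I)^a = 1.6033^4.547 = 8.5547
Uncorrected PET = 16 × 8.5547 = 136.875 mm
Correction = (N/12)(d/30) = (12.1/12)(30/30) = 1.0083
PET = 136.875 × 1.0083 = 138.011 mm/month

138.0 mm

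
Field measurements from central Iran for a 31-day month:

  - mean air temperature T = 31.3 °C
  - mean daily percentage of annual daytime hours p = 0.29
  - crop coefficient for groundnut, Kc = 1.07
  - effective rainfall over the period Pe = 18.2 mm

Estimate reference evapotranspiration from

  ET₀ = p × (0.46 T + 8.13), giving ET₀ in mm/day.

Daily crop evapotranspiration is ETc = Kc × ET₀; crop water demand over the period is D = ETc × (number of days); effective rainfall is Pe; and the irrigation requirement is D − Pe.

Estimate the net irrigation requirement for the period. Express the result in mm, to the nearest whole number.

ET₀ = 0.29 × (0.46 × 31.3 + 8.13) = 0.29 × 22.528 = 6.5331 mm/d
ETc = Kc × ET₀ = 1.07 × 6.5331 = 6.9904 mm/d
Crop demand D = ETc × 31 d = 6.9904 × 31 = 216.702 mm
D − Pe = 216.702 − 18.2 = 198.502 mm

199 mm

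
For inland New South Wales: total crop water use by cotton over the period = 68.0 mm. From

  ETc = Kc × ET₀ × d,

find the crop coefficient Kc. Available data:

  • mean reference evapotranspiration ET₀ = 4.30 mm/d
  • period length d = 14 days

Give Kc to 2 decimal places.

ETc = Kc × ET₀ × d  ⇒  Kc = ETc / (ET₀ × d)
Kc = 68.0 / (4.30 × 14) = 68.0 / 60.20 = 1.1296

1.13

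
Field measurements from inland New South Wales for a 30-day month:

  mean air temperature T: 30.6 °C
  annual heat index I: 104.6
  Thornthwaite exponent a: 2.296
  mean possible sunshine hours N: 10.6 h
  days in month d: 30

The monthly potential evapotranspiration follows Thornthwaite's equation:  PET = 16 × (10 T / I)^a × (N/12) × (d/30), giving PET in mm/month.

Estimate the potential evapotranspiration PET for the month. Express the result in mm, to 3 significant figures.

166 mm

10T/I = 10 × 30.6 / 104.6 = 2.9254
(10T/I)^a = 2.9254^2.296 = 11.7588
Uncorrected PET = 16 × 11.7588 = 188.141 mm
Correction = (N/12)(d/30) = (10.6/12)(30/30) = 0.8833
PET = 188.141 × 0.8833 = 166.185 mm/month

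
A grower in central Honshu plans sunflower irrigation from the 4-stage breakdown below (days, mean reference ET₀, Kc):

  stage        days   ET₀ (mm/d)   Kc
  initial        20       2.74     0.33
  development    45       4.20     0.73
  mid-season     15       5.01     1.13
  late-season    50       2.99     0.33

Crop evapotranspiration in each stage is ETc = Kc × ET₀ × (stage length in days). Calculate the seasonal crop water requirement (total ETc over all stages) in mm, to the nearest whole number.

290 mm

initial: 0.33 × 2.74 × 20 = 18.08 mm
development: 0.73 × 4.20 × 45 = 137.97 mm
mid-season: 1.13 × 5.01 × 15 = 84.92 mm
late-season: 0.33 × 2.99 × 50 = 49.34 mm
Seasonal total = 290.31 mm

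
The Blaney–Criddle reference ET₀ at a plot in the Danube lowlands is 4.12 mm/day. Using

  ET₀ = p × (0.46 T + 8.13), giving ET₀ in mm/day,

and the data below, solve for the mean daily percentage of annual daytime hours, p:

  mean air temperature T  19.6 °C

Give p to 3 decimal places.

0.240

p = ET₀ / (0.46 T + 8.13) = 4.12 / (0.46 × 19.6 + 8.13) = 4.12 / 17.146 = 0.2403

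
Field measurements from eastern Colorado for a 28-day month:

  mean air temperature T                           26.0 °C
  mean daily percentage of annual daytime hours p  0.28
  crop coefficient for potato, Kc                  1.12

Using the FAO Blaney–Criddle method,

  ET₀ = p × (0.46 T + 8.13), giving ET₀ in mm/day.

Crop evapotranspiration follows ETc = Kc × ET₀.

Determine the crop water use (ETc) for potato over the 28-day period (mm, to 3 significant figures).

ET₀ = 0.28 × (0.46 × 26.0 + 8.13) = 0.28 × 20.090 = 5.6252 mm/d
ETc = Kc × ET₀ = 1.12 × 5.6252 = 6.3002 mm/d
Over 28 days: 6.3002 × 28 = 176.406 mm

176 mm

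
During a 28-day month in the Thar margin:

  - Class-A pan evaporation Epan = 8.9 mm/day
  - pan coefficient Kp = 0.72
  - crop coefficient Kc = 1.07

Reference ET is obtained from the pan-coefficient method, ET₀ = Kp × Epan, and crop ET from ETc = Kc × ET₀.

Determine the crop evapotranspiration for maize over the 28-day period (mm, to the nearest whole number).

ET₀ = 0.72 × 8.9 = 6.4080 mm/d
ETc = Kc × ET₀ = 1.07 × 6.4080 = 6.8566 mm/d
Over 28 days: 6.8566 × 28 = 191.985 mm

192 mm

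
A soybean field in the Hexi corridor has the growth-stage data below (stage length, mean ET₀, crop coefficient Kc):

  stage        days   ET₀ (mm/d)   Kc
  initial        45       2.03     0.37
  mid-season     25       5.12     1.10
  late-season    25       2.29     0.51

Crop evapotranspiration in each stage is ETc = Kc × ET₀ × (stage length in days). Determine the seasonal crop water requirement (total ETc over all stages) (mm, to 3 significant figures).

204 mm

initial: 0.37 × 2.03 × 45 = 33.80 mm
mid-season: 1.10 × 5.12 × 25 = 140.80 mm
late-season: 0.51 × 2.29 × 25 = 29.20 mm
Seasonal total = 203.80 mm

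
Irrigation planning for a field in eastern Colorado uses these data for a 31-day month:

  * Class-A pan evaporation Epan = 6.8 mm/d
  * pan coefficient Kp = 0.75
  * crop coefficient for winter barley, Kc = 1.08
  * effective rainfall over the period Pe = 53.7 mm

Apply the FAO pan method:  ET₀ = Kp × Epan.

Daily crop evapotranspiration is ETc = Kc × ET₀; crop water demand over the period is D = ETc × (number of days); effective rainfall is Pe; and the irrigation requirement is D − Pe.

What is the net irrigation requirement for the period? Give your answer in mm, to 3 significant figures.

ET₀ = 0.75 × 6.8 = 5.1000 mm/d
ETc = Kc × ET₀ = 1.08 × 5.1000 = 5.5080 mm/d
Crop demand D = ETc × 31 d = 5.5080 × 31 = 170.748 mm
D − Pe = 170.748 − 53.7 = 117.048 mm

117 mm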